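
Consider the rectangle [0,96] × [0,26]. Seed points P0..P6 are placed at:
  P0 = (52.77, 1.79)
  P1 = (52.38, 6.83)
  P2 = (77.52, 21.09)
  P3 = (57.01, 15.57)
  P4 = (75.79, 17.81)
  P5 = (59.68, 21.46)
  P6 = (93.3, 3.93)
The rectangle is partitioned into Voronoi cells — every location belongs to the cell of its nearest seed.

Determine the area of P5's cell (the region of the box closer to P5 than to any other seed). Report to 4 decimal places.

1. box [0,96]×[0,26]: [(0, 0) (96, 0) (96, 26) (0, 26)]
2. ⊥bis P5·P0 via (56.225,11.625): [(89.3167, 0) (96, 0) (96, 26) (15.3051, 26)]  |A|=1135.9159
3. ⊥bis P5·P1 via (56.03,14.145): [(72.6303, 5.8619) (89.3167, 0) (96, 0) (96, 26) (32.2713, 26)]  |A|=965.0829
4. ⊥bis P5·P2 via (68.6,21.275): [(68.3249, 8.0102) (68.698, 26) (32.2713, 26)]  |A|=327.6554
5. ⊥bis P5·P3 via (58.345,18.515): [(68.4478, 13.9353) (68.698, 26) (41.8331, 26)]  |A|=162.0581
6. ⊥bis P5·P4 via (67.735,19.635): [(66.6303, 14.7592) (68.6497, 23.6723) (68.698, 26) (41.8331, 26)]  |A|=153.1266
7. ⊥bis P5·P6 via (76.49,12.695): [(66.6303, 14.7592) (68.6497, 23.6723) (68.698, 26) (41.8331, 26)]  |A|=153.1266
8. canonical 4-gon: [(66.6303, 14.7592) (68.6497, 23.6723) (68.698, 26) (41.8331, 26)]
9. shoelace: 153.1266

Area of P5's cell: 153.1266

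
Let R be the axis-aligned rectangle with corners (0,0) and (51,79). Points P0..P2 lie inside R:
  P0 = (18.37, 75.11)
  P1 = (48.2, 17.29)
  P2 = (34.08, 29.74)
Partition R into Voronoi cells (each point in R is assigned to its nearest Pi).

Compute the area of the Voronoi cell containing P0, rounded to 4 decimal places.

1. box [0,51]×[0,79]: [(0, 0) (51, 0) (51, 79) (0, 79)]
2. ⊥bis P0·P1 via (33.285,46.2): [(0, 29.0279) (51, 55.3394) (51, 79) (0, 79)]  |A|=1877.6349
3. ⊥bis P0·P2 via (26.225,52.425): [(0, 43.3442) (51, 61.0037) (51, 79) (0, 79)]  |A|=1368.1281
4. canonical 4-gon: [(0, 43.3442) (51, 61.0037) (51, 79) (0, 79)]
5. shoelace: 1368.1281

Area of P0's cell: 1368.1281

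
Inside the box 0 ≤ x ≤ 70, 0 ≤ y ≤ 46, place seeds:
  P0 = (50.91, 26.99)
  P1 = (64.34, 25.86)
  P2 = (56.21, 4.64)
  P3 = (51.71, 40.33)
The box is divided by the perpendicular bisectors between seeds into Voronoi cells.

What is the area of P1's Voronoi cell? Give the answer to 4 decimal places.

1. box [0,70]×[0,46]: [(0, 0) (70, 0) (70, 46) (0, 46)]
2. ⊥bis P1·P0 via (57.625,26.425): [(55.4016, 0) (70, 0) (70, 46) (59.272, 46)]  |A|=582.5063
3. ⊥bis P1·P2 via (60.275,15.25): [(56.7969, 16.5826) (70, 11.5241) (70, 46) (59.272, 46)]  |A|=385.3898
4. ⊥bis P1·P3 via (58.025,33.095): [(58.199, 33.2469) (56.7969, 16.5826) (70, 11.5241) (70, 43.5473)]  |A|=302.5098
5. canonical 4-gon: [(58.199, 33.2469) (56.7969, 16.5826) (70, 11.5241) (70, 43.5473)]
6. shoelace: 302.5098

Area of P1's cell: 302.5098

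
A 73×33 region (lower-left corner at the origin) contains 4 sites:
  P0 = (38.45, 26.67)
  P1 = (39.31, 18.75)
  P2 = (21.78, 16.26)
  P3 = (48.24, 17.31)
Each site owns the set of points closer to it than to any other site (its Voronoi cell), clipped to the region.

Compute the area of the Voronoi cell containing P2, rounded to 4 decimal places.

Area of P2's cell: 982.1105

1. box [0,73]×[0,33]: [(0, 0) (73, 0) (73, 33) (0, 33)]
2. ⊥bis P2·P0 via (30.115,21.465): [(0, 0) (43.5194, 0) (22.9117, 33) (0, 33)]  |A|=1096.1121
3. ⊥bis P2·P1 via (30.545,17.505): [(0, 0) (33.0314, 0) (29.9435, 21.7396) (22.9117, 33) (0, 33)]  |A|=982.1105
4. ⊥bis P2·P3 via (35.01,16.785): [(0, 0) (33.0314, 0) (29.9435, 21.7396) (22.9117, 33) (0, 33)]  |A|=982.1105
5. canonical 5-gon: [(0, 0) (33.0314, 0) (29.9435, 21.7396) (22.9117, 33) (0, 33)]
6. shoelace: 982.1105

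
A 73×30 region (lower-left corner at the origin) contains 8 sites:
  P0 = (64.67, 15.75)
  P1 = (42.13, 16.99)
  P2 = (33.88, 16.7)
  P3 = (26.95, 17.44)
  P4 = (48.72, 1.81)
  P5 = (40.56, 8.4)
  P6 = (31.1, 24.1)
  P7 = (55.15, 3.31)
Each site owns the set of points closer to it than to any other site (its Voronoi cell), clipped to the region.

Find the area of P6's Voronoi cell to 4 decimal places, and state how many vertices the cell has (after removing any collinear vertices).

1. box [0,73]×[0,30]: [(0, 0) (73, 0) (73, 30) (0, 30)]
2. ⊥bis P6·P0 via (47.885,19.925): [(0, 0) (42.929, 0) (50.391, 30) (0, 30)]  |A|=1399.7996
3. ⊥bis P6·P1 via (36.615,20.545): [(0, 0) (23.3716, 0) (42.7097, 30) (0, 30)]  |A|=991.2199
4. ⊥bis P6·P2 via (32.49,20.4): [(0, 8.1943) (37.8098, 22.3985) (42.7097, 30) (0, 30)]  |A|=574.5632
5. ⊥bis P6·P3 via (29.025,20.77): [(30.6987, 19.7271) (37.8098, 22.3985) (42.7097, 30) (14.2125, 30)]  |A|=166.8574
6. ⊥bis P6·P4 via (39.91,12.955): [(30.6987, 19.7271) (37.8098, 22.3985) (42.7097, 30) (14.2125, 30)]  |A|=166.8574
7. ⊥bis P6·P5 via (35.83,16.25): [(30.6987, 19.7271) (37.8098, 22.3985) (42.7097, 30) (14.2125, 30)]  |A|=166.8574
8. ⊥bis P6·P7 via (43.125,13.705): [(30.6987, 19.7271) (37.8098, 22.3985) (42.7097, 30) (14.2125, 30)]  |A|=166.8574
9. canonical 4-gon: [(30.6987, 19.7271) (37.8098, 22.3985) (42.7097, 30) (14.2125, 30)]
10. shoelace: 166.8574

Area of P6's cell: 166.8574 (4 vertices)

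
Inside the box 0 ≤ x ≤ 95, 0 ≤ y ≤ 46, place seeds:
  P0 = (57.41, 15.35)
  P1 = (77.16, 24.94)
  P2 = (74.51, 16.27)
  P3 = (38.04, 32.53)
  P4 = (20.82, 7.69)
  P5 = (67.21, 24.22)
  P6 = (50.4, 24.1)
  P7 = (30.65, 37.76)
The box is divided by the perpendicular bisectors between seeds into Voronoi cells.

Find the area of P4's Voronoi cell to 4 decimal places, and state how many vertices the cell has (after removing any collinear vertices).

Area of P4's cell: 941.0512 (6 vertices)

1. box [0,95]×[0,46]: [(0, 0) (95, 0) (95, 46) (0, 46)]
2. ⊥bis P4·P0 via (39.115,11.52): [(0, 0) (41.5267, 0) (31.8967, 46) (0, 46)]  |A|=1688.7381
3. ⊥bis P4·P1 via (48.99,16.315): [(0, 0) (41.5267, 0) (31.8967, 46) (0, 46)]  |A|=1688.7381
4. ⊥bis P4·P2 via (47.665,11.98): [(0, 0) (41.5267, 0) (31.8967, 46) (0, 46)]  |A|=1688.7381
5. ⊥bis P4·P3 via (29.43,20.11): [(0, 40.512) (0, 0) (41.5267, 0) (38.6556, 13.7145)]  |A|=1067.7652
6. ⊥bis P4·P5 via (44.015,15.955): [(0, 40.512) (0, 0) (41.5267, 0) (38.6556, 13.7145)]  |A|=1067.7652
7. ⊥bis P4·P6 via (35.61,15.895): [(35.6724, 15.7826) (0, 40.512) (0, 0) (41.5267, 0) (39.7683, 8.3995)]  |A|=1060.9879
8. ⊥bis P4·P7 via (25.735,22.725): [(35.6724, 15.7826) (25.589, 22.7727) (0, 31.1379) (0, 0) (41.5267, 0) (39.7683, 8.3995)]  |A|=941.0512
9. canonical 6-gon: [(35.6724, 15.7826) (25.589, 22.7727) (0, 31.1379) (0, 0) (41.5267, 0) (39.7683, 8.3995)]
10. shoelace: 941.0512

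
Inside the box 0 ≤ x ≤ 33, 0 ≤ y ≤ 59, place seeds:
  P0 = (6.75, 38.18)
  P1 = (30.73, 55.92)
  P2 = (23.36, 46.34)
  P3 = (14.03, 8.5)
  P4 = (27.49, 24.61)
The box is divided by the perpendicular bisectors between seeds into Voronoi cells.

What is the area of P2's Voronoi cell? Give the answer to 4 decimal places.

1. box [0,33]×[0,59]: [(0, 0) (33, 0) (33, 59) (0, 59)]
2. ⊥bis P2·P0 via (15.055,42.26): [(33, 5.7322) (33, 59) (6.8311, 59)]  |A|=696.9783
3. ⊥bis P2·P1 via (27.045,51.13): [(33, 5.7322) (33, 46.5488) (16.8151, 59) (6.8311, 59)]  |A|=596.217
4. ⊥bis P2·P3 via (18.695,27.42): [(22.8486, 26.3959) (33, 23.8929) (33, 46.5488) (16.8151, 59) (6.8311, 59)]  |A|=504.0388
5. ⊥bis P2·P4 via (25.425,35.475): [(18.9892, 34.2518) (33, 36.9147) (33, 46.5488) (16.8151, 59) (6.8311, 59)]  |A|=377.7712
6. canonical 5-gon: [(18.9892, 34.2518) (33, 36.9147) (33, 46.5488) (16.8151, 59) (6.8311, 59)]
7. shoelace: 377.7712

Area of P2's cell: 377.7712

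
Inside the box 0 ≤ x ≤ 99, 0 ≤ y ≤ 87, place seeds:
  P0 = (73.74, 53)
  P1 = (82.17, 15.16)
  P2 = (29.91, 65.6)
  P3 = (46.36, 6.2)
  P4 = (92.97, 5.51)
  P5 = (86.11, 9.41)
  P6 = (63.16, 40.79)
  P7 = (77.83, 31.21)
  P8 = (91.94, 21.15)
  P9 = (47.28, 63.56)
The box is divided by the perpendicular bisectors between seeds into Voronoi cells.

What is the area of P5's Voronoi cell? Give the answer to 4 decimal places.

Area of P5's cell: 182.7909

1. box [0,99]×[0,87]: [(0, 0) (99, 0) (99, 87) (0, 87)]
2. ⊥bis P5·P0 via (79.925,31.205): [(0, 8.5238) (0, 0) (99, 0) (99, 36.6181)]  |A|=2234.5263
3. ⊥bis P5·P1 via (84.14,12.285): [(66.2114, 0) (99, 0) (99, 22.4673)]  |A|=368.3363
4. ⊥bis P5·P2 via (58.01,37.505): [(66.2114, 0) (99, 0) (99, 22.4673)]  |A|=368.3363
5. ⊥bis P5·P3 via (66.235,7.805): [(66.831, 0.4246) (66.8653, 0) (99, 0) (99, 22.4673)]  |A|=368.1975
6. ⊥bis P5·P4 via (89.54,7.46): [(97.4796, 21.4255) (66.831, 0.4246) (66.8653, 0) (85.2989, 0)]  |A|=204.341
7. ⊥bis P5·P6 via (74.635,25.1): [(97.4796, 21.4255) (66.831, 0.4246) (66.8653, 0) (85.2989, 0)]  |A|=204.341
8. ⊥bis P5·P7 via (81.97,20.31): [(97.4796, 21.4255) (66.831, 0.4246) (66.8653, 0) (85.2989, 0)]  |A|=204.341
9. ⊥bis P5·P8 via (89.025,15.28): [(92.8936, 13.3589) (88.7269, 15.428) (66.831, 0.4246) (66.8653, 0) (85.2989, 0)]  |A|=182.7909
10. ⊥bis P5·P9 via (66.695,36.485): [(92.8936, 13.3589) (88.7269, 15.428) (66.831, 0.4246) (66.8653, 0) (85.2989, 0)]  |A|=182.7909
11. canonical 5-gon: [(92.8936, 13.3589) (88.7269, 15.428) (66.831, 0.4246) (66.8653, 0) (85.2989, 0)]
12. shoelace: 182.7909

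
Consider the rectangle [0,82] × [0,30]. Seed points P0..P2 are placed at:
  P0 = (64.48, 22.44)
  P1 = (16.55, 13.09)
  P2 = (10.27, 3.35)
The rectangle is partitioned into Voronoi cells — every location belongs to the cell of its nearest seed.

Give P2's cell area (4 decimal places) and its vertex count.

Area of P2's cell: 220.6013 (3 vertices)

1. box [0,82]×[0,30]: [(0, 0) (82, 0) (82, 30) (0, 30)]
2. ⊥bis P2·P0 via (37.375,12.895): [(0, 0) (41.916, 0) (31.3515, 30) (0, 30)]  |A|=1099.0118
3. ⊥bis P2·P1 via (13.41,8.22): [(0, 16.8663) (0, 0) (26.1589, 0)]  |A|=220.6013
4. canonical 3-gon: [(0, 16.8663) (0, 0) (26.1589, 0)]
5. shoelace: 220.6013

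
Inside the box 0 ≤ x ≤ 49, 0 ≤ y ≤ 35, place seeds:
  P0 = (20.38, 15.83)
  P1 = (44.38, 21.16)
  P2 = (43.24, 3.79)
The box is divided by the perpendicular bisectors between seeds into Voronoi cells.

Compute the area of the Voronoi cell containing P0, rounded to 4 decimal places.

Area of P0's cell: 1076.3222

1. box [0,49]×[0,35]: [(0, 0) (49, 0) (49, 35) (0, 35)]
2. ⊥bis P0·P1 via (32.38,18.495): [(0, 0) (36.4874, 0) (28.7145, 35) (0, 35)]  |A|=1141.0341
3. ⊥bis P0·P2 via (31.81,9.81): [(0, 0) (26.6432, 0) (33.5677, 13.1472) (28.7145, 35) (0, 35)]  |A|=1076.3222
4. canonical 5-gon: [(0, 0) (26.6432, 0) (33.5677, 13.1472) (28.7145, 35) (0, 35)]
5. shoelace: 1076.3222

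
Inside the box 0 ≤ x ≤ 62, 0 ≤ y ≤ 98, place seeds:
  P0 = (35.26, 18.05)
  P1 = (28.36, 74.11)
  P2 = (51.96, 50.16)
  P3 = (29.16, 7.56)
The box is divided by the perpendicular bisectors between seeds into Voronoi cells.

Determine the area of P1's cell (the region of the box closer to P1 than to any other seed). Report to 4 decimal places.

1. box [0,62]×[0,98]: [(0, 0) (62, 0) (62, 98) (0, 98)]
2. ⊥bis P1·P0 via (31.81,46.08): [(0, 42.1647) (62, 49.7959) (62, 98) (0, 98)]  |A|=3225.2212
3. ⊥bis P1·P2 via (40.16,62.135): [(0, 42.1647) (22.7331, 44.9628) (62, 83.6558) (62, 98) (0, 98)]  |A|=2560.4334
4. ⊥bis P1·P3 via (28.76,40.835): [(0, 42.1647) (22.7331, 44.9628) (62, 83.6558) (62, 98) (0, 98)]  |A|=2560.4334
5. canonical 5-gon: [(0, 42.1647) (22.7331, 44.9628) (62, 83.6558) (62, 98) (0, 98)]
6. shoelace: 2560.4334

Area of P1's cell: 2560.4334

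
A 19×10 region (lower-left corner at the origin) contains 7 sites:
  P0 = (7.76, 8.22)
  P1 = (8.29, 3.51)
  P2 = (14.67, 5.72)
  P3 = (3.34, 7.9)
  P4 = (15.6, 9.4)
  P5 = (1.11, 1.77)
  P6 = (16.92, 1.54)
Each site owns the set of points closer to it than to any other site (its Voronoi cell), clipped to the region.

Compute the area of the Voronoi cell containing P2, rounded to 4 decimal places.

Area of P2's cell: 30.7458

1. box [0,19]×[0,10]: [(0, 0) (19, 0) (19, 10) (0, 10)]
2. ⊥bis P2·P0 via (11.215,6.97): [(8.6933, 0) (19, 0) (19, 10) (12.3112, 10)]  |A|=84.9774
3. ⊥bis P2·P1 via (11.48,4.615): [(10.9336, 6.1923) (13.0786, 0) (19, 0) (19, 10) (12.3112, 10)]  |A|=71.3997
4. ⊥bis P2·P3 via (9.005,6.81): [(10.9336, 6.1923) (13.0786, 0) (19, 0) (19, 10) (12.3112, 10)]  |A|=71.3997
5. ⊥bis P2·P4 via (15.135,7.56): [(11.739, 8.4182) (10.9336, 6.1923) (13.0786, 0) (19, 0) (19, 6.5832)]  |A|=53.7051
6. ⊥bis P2·P5 via (7.89,3.745): [(11.739, 8.4182) (10.9336, 6.1923) (13.0786, 0) (19, 0) (19, 6.5832)]  |A|=53.7051
7. ⊥bis P2·P6 via (15.795,3.63): [(11.739, 8.4182) (10.9336, 6.1923) (12.4457, 1.8271) (19, 5.3552) (19, 6.5832)]  |A|=30.7458
8. canonical 5-gon: [(11.739, 8.4182) (10.9336, 6.1923) (12.4457, 1.8271) (19, 5.3552) (19, 6.5832)]
9. shoelace: 30.7458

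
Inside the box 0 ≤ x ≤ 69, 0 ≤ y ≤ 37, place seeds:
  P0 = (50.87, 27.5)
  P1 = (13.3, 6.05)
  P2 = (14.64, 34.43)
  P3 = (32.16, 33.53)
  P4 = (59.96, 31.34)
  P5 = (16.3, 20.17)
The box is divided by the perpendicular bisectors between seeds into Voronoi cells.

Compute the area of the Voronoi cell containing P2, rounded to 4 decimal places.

Area of P2's cell: 236.6273

1. box [0,69]×[0,37]: [(0, 0) (69, 0) (69, 37) (0, 37)]
2. ⊥bis P2·P0 via (32.755,30.965): [(0, 0) (26.8321, 0) (33.9094, 37) (0, 37)]  |A|=1123.7167
3. ⊥bis P2·P1 via (13.97,20.24): [(0, 20.8996) (30.5538, 19.457) (33.9094, 37) (0, 37)]  |A|=543.4002
4. ⊥bis P2·P3 via (23.4,33.98): [(0, 20.8996) (22.6731, 19.8291) (23.5551, 37) (0, 37)]  |A|=384.7544
5. ⊥bis P2·P4 via (37.3,32.885): [(0, 20.8996) (22.6731, 19.8291) (23.5551, 37) (0, 37)]  |A|=384.7544
6. ⊥bis P2·P5 via (15.47,27.3): [(0, 25.4991) (23.1025, 28.1885) (23.5551, 37) (0, 37)]  |A|=236.6273
7. canonical 4-gon: [(0, 25.4991) (23.1025, 28.1885) (23.5551, 37) (0, 37)]
8. shoelace: 236.6273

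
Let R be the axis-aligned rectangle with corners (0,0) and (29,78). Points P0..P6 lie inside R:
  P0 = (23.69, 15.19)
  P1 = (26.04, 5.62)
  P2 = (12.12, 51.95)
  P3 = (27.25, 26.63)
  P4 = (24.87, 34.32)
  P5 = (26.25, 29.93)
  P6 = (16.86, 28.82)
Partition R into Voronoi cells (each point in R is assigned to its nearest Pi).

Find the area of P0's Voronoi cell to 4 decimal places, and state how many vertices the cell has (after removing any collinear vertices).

Area of P0's cell: 299.7552 (5 vertices)

1. box [0,29]×[0,78]: [(0, 0) (29, 0) (29, 78) (0, 78)]
2. ⊥bis P0·P1 via (24.865,10.405): [(0, 4.2992) (29, 11.4204) (29, 78) (0, 78)]  |A|=2034.0664
3. ⊥bis P0·P2 via (17.905,33.57): [(0, 27.9345) (0, 4.2992) (29, 11.4204) (29, 37.0621)]  |A|=714.5169
4. ⊥bis P0·P3 via (25.47,20.91): [(1.4402, 28.3878) (0, 27.9345) (0, 4.2992) (29, 11.4204) (29, 19.8115)]  |A|=476.8057
5. ⊥bis P0·P4 via (24.28,24.755): [(10.3537, 25.614) (0, 26.2527) (0, 4.2992) (29, 11.4204) (29, 19.8115)]  |A|=464.0814
6. ⊥bis P0·P5 via (24.97,22.56): [(14.1025, 24.4474) (5.7507, 25.8979) (0, 26.2527) (0, 4.2992) (29, 11.4204) (29, 19.8115)]  |A|=461.9287
7. ⊥bis P0·P6 via (20.275,22.005): [(20.9172, 22.3268) (0, 11.8452) (0, 4.2992) (29, 11.4204) (29, 19.8115)]  |A|=299.7552
8. canonical 5-gon: [(20.9172, 22.3268) (0, 11.8452) (0, 4.2992) (29, 11.4204) (29, 19.8115)]
9. shoelace: 299.7552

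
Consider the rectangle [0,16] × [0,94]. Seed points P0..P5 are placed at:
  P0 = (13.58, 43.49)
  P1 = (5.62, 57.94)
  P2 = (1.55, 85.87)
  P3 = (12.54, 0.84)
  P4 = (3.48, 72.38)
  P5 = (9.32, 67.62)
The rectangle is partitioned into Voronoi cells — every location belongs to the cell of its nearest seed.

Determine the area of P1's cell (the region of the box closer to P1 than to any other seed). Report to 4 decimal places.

1. box [0,16]×[0,94]: [(0, 0) (16, 0) (16, 94) (0, 94)]
2. ⊥bis P1·P0 via (9.6,50.715): [(0, 45.4267) (16, 54.2405) (16, 94) (0, 94)]  |A|=706.6621
3. ⊥bis P1·P2 via (3.585,71.905): [(0, 71.3826) (0, 45.4267) (16, 54.2405) (16, 73.7141)]  |A|=363.4359
4. ⊥bis P1·P3 via (9.08,29.39): [(0, 71.3826) (0, 45.4267) (16, 54.2405) (16, 73.7141)]  |A|=363.4359
5. ⊥bis P1·P4 via (4.55,65.16): [(0, 64.4857) (0, 45.4267) (16, 54.2405) (16, 66.8569)]  |A|=253.4028
6. ⊥bis P1·P5 via (7.47,62.78): [(2.1672, 64.8069) (0, 64.4857) (0, 45.4267) (16, 54.2405) (16, 59.5196)]  |A|=202.6551
7. canonical 5-gon: [(2.1672, 64.8069) (0, 64.4857) (0, 45.4267) (16, 54.2405) (16, 59.5196)]
8. shoelace: 202.6551

Area of P1's cell: 202.6551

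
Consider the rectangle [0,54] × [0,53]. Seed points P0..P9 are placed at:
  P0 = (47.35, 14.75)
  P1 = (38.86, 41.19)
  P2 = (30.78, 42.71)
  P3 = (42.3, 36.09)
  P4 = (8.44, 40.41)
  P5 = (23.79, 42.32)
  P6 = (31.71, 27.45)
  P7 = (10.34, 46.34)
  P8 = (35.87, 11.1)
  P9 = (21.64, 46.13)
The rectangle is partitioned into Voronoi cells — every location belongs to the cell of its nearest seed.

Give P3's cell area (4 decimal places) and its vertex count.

1. box [0,54]×[0,53]: [(0, 0) (54, 0) (54, 53) (0, 53)]
2. ⊥bis P3·P0 via (44.825,25.42): [(0, 14.8124) (54, 27.5912) (54, 53) (0, 53)]  |A|=1717.1025
3. ⊥bis P3·P1 via (40.58,38.64): [(8.0938, 16.7278) (54, 27.5912) (54, 47.6919)]  |A|=461.3732
4. ⊥bis P3·P2 via (36.54,39.4): [(33.2697, 33.7092) (25.9379, 20.9505) (54, 27.5912) (54, 47.6919)]  |A|=363.0196
5. ⊥bis P3·P4 via (25.37,38.25): [(33.2697, 33.7092) (25.9379, 20.9505) (54, 27.5912) (54, 47.6919)]  |A|=363.0196
6. ⊥bis P3·P5 via (33.045,39.205): [(33.2697, 33.7092) (28.2625, 24.9956) (26.9843, 21.1981) (54, 27.5912) (54, 47.6919)]  |A|=361.191
7. ⊥bis P3·P6 via (37.005,31.77): [(34.6586, 34.646) (42.6128, 24.8965) (54, 27.5912) (54, 47.6919)]  |A|=260.6143
8. ⊥bis P3·P7 via (26.32,41.215): [(34.6586, 34.646) (42.6128, 24.8965) (54, 27.5912) (54, 47.6919)]  |A|=260.6143
9. ⊥bis P3·P8 via (39.085,23.595): [(34.6586, 34.646) (42.6128, 24.8965) (54, 27.5912) (54, 47.6919)]  |A|=260.6143
10. ⊥bis P3·P9 via (31.97,41.11): [(34.6586, 34.646) (42.6128, 24.8965) (54, 27.5912) (54, 47.6919)]  |A|=260.6143
11. canonical 4-gon: [(34.6586, 34.646) (42.6128, 24.8965) (54, 27.5912) (54, 47.6919)]
12. shoelace: 260.6143

Area of P3's cell: 260.6143 (4 vertices)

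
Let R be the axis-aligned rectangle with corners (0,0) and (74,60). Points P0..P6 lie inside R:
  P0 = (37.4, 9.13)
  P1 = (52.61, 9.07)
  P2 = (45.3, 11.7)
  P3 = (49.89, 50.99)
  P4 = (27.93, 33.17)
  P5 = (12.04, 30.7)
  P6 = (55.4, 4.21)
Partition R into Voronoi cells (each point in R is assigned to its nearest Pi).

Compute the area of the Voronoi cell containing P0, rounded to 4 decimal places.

Area of P0's cell: 509.2481

1. box [0,74]×[0,60]: [(0, 0) (74, 0) (74, 60) (0, 60)]
2. ⊥bis P0·P1 via (45.005,9.1): [(0, 0) (44.9691, 0) (45.2058, 60) (0, 60)]  |A|=2705.2467
3. ⊥bis P0·P2 via (41.35,10.415): [(0, 0) (44.7382, 0) (25.2192, 60) (0, 60)]  |A|=2098.7206
4. ⊥bis P0·P3 via (43.645,30.06): [(0, 43.0826) (0, 0) (44.7382, 0) (34.0254, 32.9302)]  |A|=1469.5713
5. ⊥bis P0·P4 via (32.665,21.15): [(0, 8.2824) (0, 0) (44.7382, 0) (37.2679, 22.9632)]  |A|=667.999
6. ⊥bis P0·P5 via (24.72,19.915): [(22.2964, 17.0655) (7.7813, 0) (44.7382, 0) (37.2679, 22.9632)]  |A|=509.2699
7. ⊥bis P0·P6 via (46.4,6.67): [(22.2964, 17.0655) (7.7813, 0) (44.5769, 0) (44.6505, 0.2694) (37.2679, 22.9632)]  |A|=509.2481
8. canonical 5-gon: [(22.2964, 17.0655) (7.7813, 0) (44.5769, 0) (44.6505, 0.2694) (37.2679, 22.9632)]
9. shoelace: 509.2481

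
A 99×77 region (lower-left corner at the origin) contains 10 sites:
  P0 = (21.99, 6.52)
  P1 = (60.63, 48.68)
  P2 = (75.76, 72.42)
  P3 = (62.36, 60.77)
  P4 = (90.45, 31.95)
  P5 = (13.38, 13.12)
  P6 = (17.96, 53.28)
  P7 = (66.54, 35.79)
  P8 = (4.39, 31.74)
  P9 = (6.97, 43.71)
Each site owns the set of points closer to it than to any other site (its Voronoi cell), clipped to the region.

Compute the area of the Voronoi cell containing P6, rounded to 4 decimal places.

1. box [0,99]×[0,77]: [(0, 0) (99, 0) (99, 77) (0, 77)]
2. ⊥bis P6·P0 via (19.975,29.9): [(0, 28.1785) (99, 36.7108) (99, 77) (0, 77)]  |A|=4410.9841
3. ⊥bis P6·P1 via (39.295,50.98): [(0, 28.1785) (37.1824, 31.383) (42.1001, 77) (0, 77)]  |A|=1867.8892
4. ⊥bis P6·P2 via (46.86,62.85): [(0, 28.1785) (37.1824, 31.383) (42.1001, 77) (0, 77)]  |A|=1867.8892
5. ⊥bis P6·P3 via (40.16,57.025): [(0, 28.1785) (37.1824, 31.383) (40.0298, 57.7965) (36.7903, 77) (0, 77)]  |A|=1816.9066
6. ⊥bis P6·P4 via (54.205,42.615): [(0, 28.1785) (37.1824, 31.383) (40.0298, 57.7965) (36.7903, 77) (0, 77)]  |A|=1816.9066
7. ⊥bis P6·P5 via (15.67,33.2): [(0, 34.9871) (34.0042, 31.1091) (37.1824, 31.383) (40.0298, 57.7965) (36.7903, 77) (0, 77)]  |A|=1701.1461
8. ⊥bis P6·P7 via (42.25,44.535): [(0, 34.9871) (34.0042, 31.1091) (37.1824, 31.383) (40.0298, 57.7965) (36.7903, 77) (0, 77)]  |A|=1701.1461
9. ⊥bis P6·P8 via (11.175,42.51): [(0, 49.5501) (28.2259, 31.7681) (34.0042, 31.1091) (37.1824, 31.383) (40.0298, 57.7965) (36.7903, 77) (0, 77)]  |A|=1495.6179
10. ⊥bis P6·P9 via (12.465,48.495): [(0, 62.8096) (25.5781, 33.4362) (28.2259, 31.7681) (34.0042, 31.1091) (37.1824, 31.383) (40.0298, 57.7965) (36.7903, 77) (0, 77)]  |A|=1326.0427
11. canonical 8-gon: [(0, 62.8096) (25.5781, 33.4362) (28.2259, 31.7681) (34.0042, 31.1091) (37.1824, 31.383) (40.0298, 57.7965) (36.7903, 77) (0, 77)]
12. shoelace: 1326.0427

Area of P6's cell: 1326.0427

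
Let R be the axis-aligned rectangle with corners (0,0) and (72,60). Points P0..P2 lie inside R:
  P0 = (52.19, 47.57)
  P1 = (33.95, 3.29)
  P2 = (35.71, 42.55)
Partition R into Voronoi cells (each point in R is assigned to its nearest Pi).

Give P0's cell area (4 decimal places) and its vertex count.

1. box [0,72]×[0,60]: [(0, 0) (72, 0) (72, 60) (0, 60)]
2. ⊥bis P0·P1 via (43.07,25.43): [(0, 43.1716) (72, 13.513) (72, 60) (0, 60)]  |A|=2279.3541
3. ⊥bis P0·P2 via (43.95,45.06): [(50.9137, 22.199) (72, 13.513) (72, 60) (39.3991, 60)]  |A|=1106.2919
4. canonical 4-gon: [(50.9137, 22.199) (72, 13.513) (72, 60) (39.3991, 60)]
5. shoelace: 1106.2919

Area of P0's cell: 1106.2919 (4 vertices)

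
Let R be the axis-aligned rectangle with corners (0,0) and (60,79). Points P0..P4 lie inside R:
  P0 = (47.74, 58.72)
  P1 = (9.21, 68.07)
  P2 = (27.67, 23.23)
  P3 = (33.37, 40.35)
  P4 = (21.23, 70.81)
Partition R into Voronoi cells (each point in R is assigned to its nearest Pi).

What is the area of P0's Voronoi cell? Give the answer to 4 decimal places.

Area of P0's cell: 857.5354

1. box [0,60]×[0,79]: [(0, 0) (60, 0) (60, 79) (0, 79)]
2. ⊥bis P0·P1 via (28.475,63.395): [(13.0911, 0) (60, 0) (60, 79) (32.2618, 79)]  |A|=2948.5607
3. ⊥bis P0·P2 via (37.705,40.975): [(24.8047, 48.2703) (60, 28.3669) (60, 79) (32.2618, 79)]  |A|=1317.2162
4. ⊥bis P0·P3 via (40.555,49.535): [(27.5755, 59.6883) (60, 34.3241) (60, 79) (32.2618, 79)]  |A|=992.1334
5. ⊥bis P0·P4 via (34.485,64.765): [(30.9617, 57.0394) (60, 34.3241) (60, 79) (40.9769, 79)]  |A|=857.5354
6. canonical 4-gon: [(30.9617, 57.0394) (60, 34.3241) (60, 79) (40.9769, 79)]
7. shoelace: 857.5354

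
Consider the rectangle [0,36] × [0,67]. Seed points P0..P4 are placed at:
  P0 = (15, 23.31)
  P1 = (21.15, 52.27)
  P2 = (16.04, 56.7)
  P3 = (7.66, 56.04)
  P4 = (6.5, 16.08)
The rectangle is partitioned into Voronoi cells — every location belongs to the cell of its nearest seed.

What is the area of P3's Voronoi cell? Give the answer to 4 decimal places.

Area of P3's cell: 333.6143

1. box [0,36]×[0,67]: [(0, 0) (36, 0) (36, 67) (0, 67)]
2. ⊥bis P3·P0 via (11.33,39.675): [(0, 37.1341) (36, 45.2075) (36, 67) (0, 67)]  |A|=929.8509
3. ⊥bis P3·P1 via (14.405,54.155): [(0, 37.1341) (10.2934, 39.4425) (17.9947, 67) (0, 67)]  |A|=401.6549
4. ⊥bis P3·P2 via (11.85,56.37): [(0, 37.1341) (10.2934, 39.4425) (12.5478, 47.5096) (11.0128, 67) (0, 67)]  |A|=333.6143
5. ⊥bis P3·P4 via (7.08,36.06): [(0, 37.1341) (10.2934, 39.4425) (12.5478, 47.5096) (11.0128, 67) (0, 67)]  |A|=333.6143
6. canonical 5-gon: [(0, 37.1341) (10.2934, 39.4425) (12.5478, 47.5096) (11.0128, 67) (0, 67)]
7. shoelace: 333.6143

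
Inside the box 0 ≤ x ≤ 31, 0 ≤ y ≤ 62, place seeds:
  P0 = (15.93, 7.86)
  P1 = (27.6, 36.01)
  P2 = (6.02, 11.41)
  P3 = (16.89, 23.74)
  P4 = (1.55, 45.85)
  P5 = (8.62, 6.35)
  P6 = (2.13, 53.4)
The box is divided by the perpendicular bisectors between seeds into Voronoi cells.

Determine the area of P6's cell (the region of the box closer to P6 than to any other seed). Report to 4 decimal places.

1. box [0,31]×[0,62]: [(0, 0) (31, 0) (31, 62) (0, 62)]
2. ⊥bis P6·P0 via (9.03,30.63): [(0, 27.8936) (31, 37.2876) (31, 62) (0, 62)]  |A|=911.6912
3. ⊥bis P6·P1 via (14.865,44.705): [(0, 27.8936) (4.2703, 29.1877) (26.6734, 62) (0, 62)]  |A|=510.4309
4. ⊥bis P6·P2 via (4.075,32.405): [(0, 32.0275) (6.6285, 32.6416) (26.6734, 62) (0, 62)]  |A|=490.8814
5. ⊥bis P6·P3 via (9.51,38.57): [(0, 33.8374) (11.2764, 39.449) (26.6734, 62) (0, 62)]  |A|=459.5418
6. ⊥bis P6·P4 via (1.84,49.625): [(0, 49.7664) (17.4077, 48.4291) (26.6734, 62) (0, 62)]  |A|=287.471
7. ⊥bis P6·P5 via (5.375,29.875): [(0, 49.7664) (17.4077, 48.4291) (26.6734, 62) (0, 62)]  |A|=287.471
8. canonical 4-gon: [(0, 49.7664) (17.4077, 48.4291) (26.6734, 62) (0, 62)]
9. shoelace: 287.471

Area of P6's cell: 287.4710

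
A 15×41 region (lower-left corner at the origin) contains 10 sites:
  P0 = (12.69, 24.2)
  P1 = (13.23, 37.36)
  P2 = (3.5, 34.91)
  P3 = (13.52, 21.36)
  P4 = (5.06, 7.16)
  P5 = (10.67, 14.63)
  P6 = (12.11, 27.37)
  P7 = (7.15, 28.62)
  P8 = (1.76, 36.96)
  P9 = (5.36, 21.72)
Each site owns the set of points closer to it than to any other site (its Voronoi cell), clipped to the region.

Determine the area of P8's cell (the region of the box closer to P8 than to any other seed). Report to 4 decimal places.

Area of P8's cell: 30.7388

1. box [0,15]×[0,41]: [(0, 0) (15, 0) (15, 41) (0, 41)]
2. ⊥bis P8·P0 via (7.225,30.58): [(0, 24.3912) (15, 37.2399) (15, 41) (0, 41)]  |A|=152.7666
3. ⊥bis P8·P1 via (7.495,37.16): [(0, 24.3912) (7.71, 30.9954) (7.3611, 41) (0, 41)]  |A|=100.8491
4. ⊥bis P8·P2 via (2.63,35.935): [(0, 33.7027) (7.3966, 39.9808) (7.3611, 41) (0, 41)]  |A|=30.7388
5. ⊥bis P8·P3 via (7.64,29.16): [(0, 33.7027) (7.3966, 39.9808) (7.3611, 41) (0, 41)]  |A|=30.7388
6. ⊥bis P8·P4 via (3.41,22.06): [(0, 33.7027) (7.3966, 39.9808) (7.3611, 41) (0, 41)]  |A|=30.7388
7. ⊥bis P8·P5 via (6.215,25.795): [(0, 33.7027) (7.3966, 39.9808) (7.3611, 41) (0, 41)]  |A|=30.7388
8. ⊥bis P8·P6 via (6.935,32.165): [(0, 33.7027) (7.3966, 39.9808) (7.3611, 41) (0, 41)]  |A|=30.7388
9. ⊥bis P8·P7 via (4.455,32.79): [(0, 33.7027) (7.3966, 39.9808) (7.3611, 41) (0, 41)]  |A|=30.7388
10. ⊥bis P8·P9 via (3.56,29.34): [(0, 33.7027) (7.3966, 39.9808) (7.3611, 41) (0, 41)]  |A|=30.7388
11. canonical 4-gon: [(0, 33.7027) (7.3966, 39.9808) (7.3611, 41) (0, 41)]
12. shoelace: 30.7388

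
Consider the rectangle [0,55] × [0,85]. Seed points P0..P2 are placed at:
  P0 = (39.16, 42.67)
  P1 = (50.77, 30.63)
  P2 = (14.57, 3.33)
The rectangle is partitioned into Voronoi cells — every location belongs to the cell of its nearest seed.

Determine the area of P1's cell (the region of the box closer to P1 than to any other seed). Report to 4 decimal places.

1. box [0,55]×[0,85]: [(0, 0) (55, 0) (55, 85) (0, 85)]
2. ⊥bis P1·P0 via (44.965,36.65): [(6.9576, 0) (55, 0) (55, 46.3266)]  |A|=1112.8209
3. ⊥bis P1·P2 via (32.67,16.98): [(29.2582, 21.5041) (45.4754, 0) (55, 0) (55, 46.3266)]  |A|=698.6755
4. canonical 4-gon: [(29.2582, 21.5041) (45.4754, 0) (55, 0) (55, 46.3266)]
5. shoelace: 698.6755

Area of P1's cell: 698.6755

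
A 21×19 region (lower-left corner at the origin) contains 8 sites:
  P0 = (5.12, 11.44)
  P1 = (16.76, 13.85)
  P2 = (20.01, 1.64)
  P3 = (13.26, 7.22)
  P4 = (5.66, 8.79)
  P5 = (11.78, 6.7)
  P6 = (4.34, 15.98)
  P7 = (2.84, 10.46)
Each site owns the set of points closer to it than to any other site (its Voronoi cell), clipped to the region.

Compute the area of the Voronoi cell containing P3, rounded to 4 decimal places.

1. box [0,21]×[0,19]: [(0, 0) (21, 0) (21, 19) (0, 19)]
2. ⊥bis P3·P0 via (9.19,9.33): [(4.3531, 0) (21, 0) (21, 19) (14.2032, 19)]  |A|=222.7155
3. ⊥bis P3·P1 via (15.01,10.535): [(10.931, 12.6883) (4.3531, 0) (21, 0) (21, 7.3729)]  |A|=142.7291
4. ⊥bis P3·P2 via (16.635,4.43): [(19.6548, 8.083) (10.931, 12.6883) (4.3531, 0) (12.9729, 0)]  |A|=105.3286
5. ⊥bis P3·P4 via (9.46,8.005): [(19.6548, 8.083) (10.931, 12.6883) (10.0939, 11.0735) (7.8063, 0) (12.9729, 0)]  |A|=86.2086
6. ⊥bis P3·P5 via (12.52,6.96): [(14.3711, 1.6914) (19.6548, 8.083) (10.931, 12.6883) (10.6785, 12.2012)]  |A|=42.2721
7. ⊥bis P3·P6 via (8.8,11.6): [(14.3711, 1.6914) (19.6548, 8.083) (10.931, 12.6883) (10.6785, 12.2012)]  |A|=42.2721
8. ⊥bis P3·P7 via (8.05,8.84): [(14.3711, 1.6914) (19.6548, 8.083) (10.931, 12.6883) (10.6785, 12.2012)]  |A|=42.2721
9. canonical 4-gon: [(14.3711, 1.6914) (19.6548, 8.083) (10.931, 12.6883) (10.6785, 12.2012)]
10. shoelace: 42.2721

Area of P3's cell: 42.2721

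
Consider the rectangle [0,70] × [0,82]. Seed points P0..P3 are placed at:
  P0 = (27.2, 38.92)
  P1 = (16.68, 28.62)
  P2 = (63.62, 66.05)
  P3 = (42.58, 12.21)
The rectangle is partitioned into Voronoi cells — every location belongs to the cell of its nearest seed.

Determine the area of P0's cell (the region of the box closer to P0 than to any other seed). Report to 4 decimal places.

1. box [0,70]×[0,82]: [(0, 0) (70, 0) (70, 82) (0, 82)]
2. ⊥bis P0·P1 via (21.94,33.77): [(0, 56.1786) (55.0038, 0) (70, 0) (70, 82) (0, 82)]  |A|=4194.9816
3. ⊥bis P0·P2 via (45.41,52.485): [(0, 56.1786) (55.0038, 0) (70, 0) (70, 19.4748) (23.4237, 82) (0, 82)]  |A|=2738.8837
4. ⊥bis P0·P3 via (34.89,25.565): [(0, 56.1786) (31.7459, 23.7546) (56.2858, 37.885) (23.4237, 82) (0, 82)]  |A|=1865.4885
5. canonical 5-gon: [(0, 56.1786) (31.7459, 23.7546) (56.2858, 37.885) (23.4237, 82) (0, 82)]
6. shoelace: 1865.4885

Area of P0's cell: 1865.4885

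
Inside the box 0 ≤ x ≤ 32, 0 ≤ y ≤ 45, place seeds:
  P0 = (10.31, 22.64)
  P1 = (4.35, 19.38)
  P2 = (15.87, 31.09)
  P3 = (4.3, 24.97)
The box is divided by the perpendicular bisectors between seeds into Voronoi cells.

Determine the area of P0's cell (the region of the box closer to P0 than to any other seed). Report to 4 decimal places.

Area of P0's cell: 429.1228

1. box [0,32]×[0,45]: [(0, 0) (32, 0) (32, 45) (0, 45)]
2. ⊥bis P0·P1 via (7.33,21.01): [(0, 34.4109) (18.822, 0) (32, 0) (32, 45) (0, 45)]  |A|=1116.1586
3. ⊥bis P0·P2 via (13.09,26.865): [(0, 35.4781) (0, 34.4109) (18.822, 0) (32, 0) (32, 14.4224)]  |A|=474.5667
4. ⊥bis P0·P3 via (7.305,23.805): [(9.426, 29.2759) (6.6812, 22.1961) (18.822, 0) (32, 0) (32, 14.4224)]  |A|=429.1228
5. canonical 5-gon: [(9.426, 29.2759) (6.6812, 22.1961) (18.822, 0) (32, 0) (32, 14.4224)]
6. shoelace: 429.1228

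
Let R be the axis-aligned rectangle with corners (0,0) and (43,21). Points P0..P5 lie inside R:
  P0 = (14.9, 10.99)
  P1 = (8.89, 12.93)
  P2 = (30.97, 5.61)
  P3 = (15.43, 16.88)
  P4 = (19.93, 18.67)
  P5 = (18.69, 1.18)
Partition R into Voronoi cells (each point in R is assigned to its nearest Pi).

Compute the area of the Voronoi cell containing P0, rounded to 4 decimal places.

1. box [0,43]×[0,21]: [(0, 0) (43, 0) (43, 21) (0, 21)]
2. ⊥bis P0·P1 via (11.895,11.96): [(8.0344, 0) (43, 0) (43, 21) (14.8131, 21)]  |A|=663.1019
3. ⊥bis P0·P2 via (22.935,8.3): [(8.0344, 0) (20.1563, 0) (27.1868, 21) (14.8131, 21)]  |A|=257.204
4. ⊥bis P0·P3 via (15.165,13.935): [(12.6068, 14.1652) (8.0344, 0) (20.1563, 0) (24.5391, 13.0915)]  |A|=166.3133
5. ⊥bis P0·P4 via (17.415,14.83): [(19.3575, 13.5577) (12.6068, 14.1652) (8.0344, 0) (20.1563, 0) (23.7353, 10.6905)]  |A|=159.9055
6. ⊥bis P0·P5 via (16.795,6.085): [(19.3575, 13.5577) (12.6068, 14.1652) (9.0302, 3.0852) (22.9954, 8.4805) (23.7353, 10.6905)]  |A|=89.6499
7. canonical 5-gon: [(19.3575, 13.5577) (12.6068, 14.1652) (9.0302, 3.0852) (22.9954, 8.4805) (23.7353, 10.6905)]
8. shoelace: 89.6499

Area of P0's cell: 89.6499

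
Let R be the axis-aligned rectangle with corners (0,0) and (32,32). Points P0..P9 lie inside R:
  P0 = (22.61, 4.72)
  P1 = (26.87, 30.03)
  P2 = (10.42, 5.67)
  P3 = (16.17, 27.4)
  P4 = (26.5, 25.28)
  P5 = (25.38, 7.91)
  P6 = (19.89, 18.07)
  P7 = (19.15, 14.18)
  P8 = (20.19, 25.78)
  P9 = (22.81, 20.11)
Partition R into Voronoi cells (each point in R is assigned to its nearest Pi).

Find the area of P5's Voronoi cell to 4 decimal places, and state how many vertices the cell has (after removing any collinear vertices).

1. box [0,32]×[0,32]: [(0, 0) (32, 0) (32, 32) (0, 32)]
2. ⊥bis P5·P0 via (23.995,6.315): [(0, 27.1508) (31.2675, 0) (32, 0) (32, 32) (0, 32)]  |A|=599.5313
3. ⊥bis P5·P1 via (26.125,18.97): [(8.0165, 20.1898) (31.2675, 0) (32, 0) (32, 18.5743)]  |A|=230.1328
4. ⊥bis P5·P2 via (17.9,6.79): [(15.9739, 19.6538) (17.0709, 12.3275) (31.2675, 0) (32, 0) (32, 18.5743)]  |A|=201.2776
5. ⊥bis P5·P3 via (20.775,17.655): [(23.8781, 19.1214) (16.5706, 15.6682) (17.0709, 12.3275) (31.2675, 0) (32, 0) (32, 18.5743)]  |A|=185.6852
6. ⊥bis P5·P4 via (25.94,16.595): [(19.4213, 17.0153) (16.5706, 15.6682) (17.0709, 12.3275) (31.2675, 0) (32, 0) (32, 16.2043)]  |A|=161.0078
7. ⊥bis P5·P6 via (22.635,12.99): [(28.9477, 16.4011) (18.7349, 10.8826) (31.2675, 0) (32, 0) (32, 16.2043)]  |A|=120.8885
8. ⊥bis P5·P7 via (22.265,11.045): [(28.9477, 16.4011) (26.115, 14.8704) (20.5315, 9.3225) (31.2675, 0) (32, 0) (32, 16.2043)]  |A|=111.5497
9. ⊥bis P5·P8 via (22.785,16.845): [(28.9477, 16.4011) (26.115, 14.8704) (20.5315, 9.3225) (31.2675, 0) (32, 0) (32, 16.2043)]  |A|=111.5497
10. ⊥bis P5·P9 via (24.095,14.01): [(25.5595, 14.3185) (20.5315, 9.3225) (31.2675, 0) (32, 0) (32, 15.6752)]  |A|=105.9777
11. canonical 5-gon: [(25.5595, 14.3185) (20.5315, 9.3225) (31.2675, 0) (32, 0) (32, 15.6752)]
12. shoelace: 105.9777

Area of P5's cell: 105.9777 (5 vertices)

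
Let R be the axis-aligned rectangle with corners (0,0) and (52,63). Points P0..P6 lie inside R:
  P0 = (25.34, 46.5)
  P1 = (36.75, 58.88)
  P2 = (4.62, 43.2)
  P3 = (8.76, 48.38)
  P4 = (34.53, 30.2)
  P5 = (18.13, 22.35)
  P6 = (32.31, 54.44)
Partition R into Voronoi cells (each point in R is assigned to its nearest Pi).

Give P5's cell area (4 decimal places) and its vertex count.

1. box [0,52]×[0,63]: [(0, 0) (52, 0) (52, 63) (0, 63)]
2. ⊥bis P5·P0 via (21.735,34.425): [(0, 40.914) (0, 0) (52, 0) (52, 25.3894)]  |A|=1723.8874
3. ⊥bis P5·P1 via (27.44,40.615): [(0, 40.914) (0, 0) (52, 0) (52, 25.3894)]  |A|=1723.8874
4. ⊥bis P5·P2 via (11.375,32.775): [(16.386, 36.0219) (0, 25.4044) (0, 0) (52, 0) (52, 25.3894)]  |A|=1596.8175
5. ⊥bis P5·P3 via (13.445,35.365): [(16.386, 36.0219) (0, 25.4044) (0, 0) (52, 0) (52, 25.3894)]  |A|=1596.8175
6. ⊥bis P5·P4 via (26.33,26.275): [(22.5446, 34.1833) (16.386, 36.0219) (0, 25.4044) (0, 0) (38.9068, 0)]  |A|=999.1059
7. ⊥bis P5·P6 via (25.22,38.395): [(22.5446, 34.1833) (16.386, 36.0219) (0, 25.4044) (0, 0) (38.9068, 0)]  |A|=999.1059
8. canonical 5-gon: [(22.5446, 34.1833) (16.386, 36.0219) (0, 25.4044) (0, 0) (38.9068, 0)]
9. shoelace: 999.1059

Area of P5's cell: 999.1059 (5 vertices)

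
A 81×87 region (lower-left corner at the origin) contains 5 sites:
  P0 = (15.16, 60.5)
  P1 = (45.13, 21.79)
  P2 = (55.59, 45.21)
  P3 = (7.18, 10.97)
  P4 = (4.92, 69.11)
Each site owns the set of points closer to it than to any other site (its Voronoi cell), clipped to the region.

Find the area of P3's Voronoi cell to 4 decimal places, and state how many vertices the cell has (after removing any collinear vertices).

Area of P3's cell: 921.9777 (4 vertices)

1. box [0,81]×[0,87]: [(0, 0) (81, 0) (81, 87) (0, 87)]
2. ⊥bis P3·P0 via (11.17,35.735): [(0, 37.5346) (0, 0) (81, 0) (81, 24.4844)]  |A|=2511.7705
3. ⊥bis P3·P1 via (26.155,16.38): [(21.0925, 34.1363) (0, 37.5346) (0, 0) (30.8251, 0)]  |A|=921.9777
4. ⊥bis P3·P2 via (31.385,28.09): [(21.0925, 34.1363) (0, 37.5346) (0, 0) (30.8251, 0)]  |A|=921.9777
5. ⊥bis P3·P4 via (6.05,40.04): [(21.0925, 34.1363) (0, 37.5346) (0, 0) (30.8251, 0)]  |A|=921.9777
6. canonical 4-gon: [(21.0925, 34.1363) (0, 37.5346) (0, 0) (30.8251, 0)]
7. shoelace: 921.9777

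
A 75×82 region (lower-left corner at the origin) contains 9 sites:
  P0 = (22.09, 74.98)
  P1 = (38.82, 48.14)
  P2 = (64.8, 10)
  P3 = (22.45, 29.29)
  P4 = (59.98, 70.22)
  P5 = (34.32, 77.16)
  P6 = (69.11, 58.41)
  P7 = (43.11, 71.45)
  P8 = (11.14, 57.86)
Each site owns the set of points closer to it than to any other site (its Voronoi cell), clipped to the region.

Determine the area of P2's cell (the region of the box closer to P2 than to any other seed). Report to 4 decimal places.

1. box [0,75]×[0,82]: [(0, 0) (75, 0) (75, 82) (0, 82)]
2. ⊥bis P2·P0 via (43.445,42.49): [(0, 13.9345) (0, 0) (75, 0) (75, 63.2304)]  |A|=2893.6857
3. ⊥bis P2·P1 via (51.81,29.07): [(9.1337, 0) (75, 0) (75, 44.8664)]  |A|=1477.5928
4. ⊥bis P2·P3 via (43.625,19.645): [(46.1672, 25.2263) (34.6769, 0) (75, 0) (75, 44.8664)]  |A|=1155.4131
5. ⊥bis P2·P4 via (62.39,40.11): [(68.7666, 40.6204) (46.1672, 25.2263) (34.6769, 0) (75, 0) (75, 41.1193)]  |A|=1143.7343
6. ⊥bis P2·P5 via (49.56,43.58): [(68.7666, 40.6204) (46.1672, 25.2263) (34.6769, 0) (75, 0) (75, 41.1193)]  |A|=1143.7343
7. ⊥bis P2·P6 via (66.955,34.205): [(60.2277, 34.8039) (46.1672, 25.2263) (34.6769, 0) (75, 0) (75, 33.4887)]  |A|=1071.3758
8. ⊥bis P2·P7 via (53.955,40.725): [(60.2277, 34.8039) (46.1672, 25.2263) (34.6769, 0) (75, 0) (75, 33.4887)]  |A|=1071.3758
9. ⊥bis P2·P8 via (37.97,33.93): [(60.2277, 34.8039) (46.1672, 25.2263) (34.6769, 0) (75, 0) (75, 33.4887)]  |A|=1071.3758
10. canonical 5-gon: [(60.2277, 34.8039) (46.1672, 25.2263) (34.6769, 0) (75, 0) (75, 33.4887)]
11. shoelace: 1071.3758

Area of P2's cell: 1071.3758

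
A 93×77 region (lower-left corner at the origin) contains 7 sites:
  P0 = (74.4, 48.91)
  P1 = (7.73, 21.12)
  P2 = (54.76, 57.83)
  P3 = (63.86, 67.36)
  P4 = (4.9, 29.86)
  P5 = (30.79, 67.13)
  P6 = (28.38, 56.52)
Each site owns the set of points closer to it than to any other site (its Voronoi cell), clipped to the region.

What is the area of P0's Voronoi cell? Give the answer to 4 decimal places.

1. box [0,93]×[0,77]: [(0, 0) (93, 0) (93, 77) (0, 77)]
2. ⊥bis P0·P1 via (41.065,35.015): [(55.6603, 0) (93, 0) (93, 77) (23.5644, 77)]  |A|=4110.849
3. ⊥bis P0·P2 via (64.58,53.37): [(48.3289, 17.5884) (55.6603, 0) (93, 0) (93, 77) (75.3122, 77)]  |A|=2573.6421
4. ⊥bis P0·P3 via (69.13,58.135): [(65.9082, 56.2945) (48.3289, 17.5884) (55.6603, 0) (93, 0) (93, 71.7713)]  |A|=2319.6969
5. ⊥bis P0·P4 via (39.65,39.385): [(65.9082, 56.2945) (48.3289, 17.5884) (55.6603, 0) (93, 0) (93, 71.7713)]  |A|=2319.6969
6. ⊥bis P0·P5 via (52.595,58.02): [(65.9082, 56.2945) (48.3289, 17.5884) (55.6603, 0) (93, 0) (93, 71.7713)]  |A|=2319.6969
7. ⊥bis P0·P6 via (51.39,52.715): [(65.9082, 56.2945) (48.3289, 17.5884) (55.6603, 0) (93, 0) (93, 71.7713)]  |A|=2319.6969
8. canonical 5-gon: [(65.9082, 56.2945) (48.3289, 17.5884) (55.6603, 0) (93, 0) (93, 71.7713)]
9. shoelace: 2319.6969

Area of P0's cell: 2319.6969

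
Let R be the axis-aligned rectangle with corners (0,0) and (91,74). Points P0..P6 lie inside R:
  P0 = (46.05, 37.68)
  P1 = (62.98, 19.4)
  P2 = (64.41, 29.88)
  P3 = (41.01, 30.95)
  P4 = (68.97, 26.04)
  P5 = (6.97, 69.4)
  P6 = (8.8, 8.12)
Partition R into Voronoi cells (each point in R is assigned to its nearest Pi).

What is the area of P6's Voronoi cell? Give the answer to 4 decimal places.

Area of P6's cell: 968.8161

1. box [0,91]×[0,74]: [(0, 0) (91, 0) (91, 74) (0, 74)]
2. ⊥bis P6·P0 via (27.425,22.9): [(0, 57.4596) (0, 0) (45.5975, 0)]  |A|=1310.0054
3. ⊥bis P6·P1 via (35.89,13.76): [(36.321, 11.6897) (0, 57.4596) (0, 0) (38.7548, 0)]  |A|=1270.011
4. ⊥bis P6·P2 via (36.605,19): [(36.321, 11.6897) (0, 57.4596) (0, 0) (38.7548, 0)]  |A|=1270.011
5. ⊥bis P6·P3 via (24.905,19.535): [(0, 54.6725) (0, 0) (38.7511, 0)]  |A|=1059.3115
6. ⊥bis P6·P4 via (38.885,17.08): [(0, 54.6725) (0, 0) (38.7511, 0)]  |A|=1059.3115
7. ⊥bis P6·P5 via (7.885,38.76): [(11.2082, 38.8592) (0, 38.5245) (0, 0) (38.7511, 0)]  |A|=968.8161
8. canonical 4-gon: [(11.2082, 38.8592) (0, 38.5245) (0, 0) (38.7511, 0)]
9. shoelace: 968.8161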